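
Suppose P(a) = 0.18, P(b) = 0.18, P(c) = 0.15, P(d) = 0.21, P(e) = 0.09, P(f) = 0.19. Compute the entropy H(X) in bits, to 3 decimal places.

H = −Σ pᵢ log₂ pᵢ.
−0.18·log₂(0.18) = 0.4453
−0.18·log₂(0.18) = 0.4453
−0.15·log₂(0.15) = 0.4105
−0.21·log₂(0.21) = 0.4728
−0.09·log₂(0.09) = 0.3127
−0.19·log₂(0.19) = 0.4552
Sum ≈ 2.5419 → 2.542 bits.

2.542 bits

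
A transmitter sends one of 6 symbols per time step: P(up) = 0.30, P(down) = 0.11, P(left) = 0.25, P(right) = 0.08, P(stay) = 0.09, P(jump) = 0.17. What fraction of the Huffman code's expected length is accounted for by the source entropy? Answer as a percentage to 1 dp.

Entropy H = −Σ p log₂ p ≈ 2.4101 bits.
Huffman merges: 2/25+9/100→17/100; 11/100+17/100→7/25; 17/100+1/4→21/50; 7/25+3/10→29/50; 21/50+29/50→1. L = 49/20 ≈ 2.4500.
Efficiency = H/L = 2.4101/2.4500 = 98.4%.

98.4%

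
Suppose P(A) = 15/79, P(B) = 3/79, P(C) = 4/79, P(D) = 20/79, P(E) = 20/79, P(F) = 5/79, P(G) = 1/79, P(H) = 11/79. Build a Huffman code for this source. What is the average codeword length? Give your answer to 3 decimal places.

2.620 bits/symbol

Repeatedly combine the two least-probable nodes; the expected code length is the sum of the merged weights.
merge 1/79 + 3/79 → 4/79
merge 4/79 + 4/79 → 8/79
merge 5/79 + 8/79 → 13/79
merge 11/79 + 13/79 → 24/79
merge 15/79 + 20/79 → 35/79
merge 20/79 + 24/79 → 44/79
merge 35/79 + 44/79 → 1
L = 4/79 + 8/79 + 13/79 + 24/79 + 35/79 + 44/79 + 1 = 207/79 ≈ 2.620 bits/symbol.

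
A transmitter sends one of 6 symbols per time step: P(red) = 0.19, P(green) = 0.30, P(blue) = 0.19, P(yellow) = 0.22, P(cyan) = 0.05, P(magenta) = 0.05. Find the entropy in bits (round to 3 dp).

2.344 bits

H = −Σ pᵢ log₂ pᵢ.
−0.19·log₂(0.19) = 0.4552
−0.30·log₂(0.30) = 0.5211
−0.19·log₂(0.19) = 0.4552
−0.22·log₂(0.22) = 0.4806
−0.05·log₂(0.05) = 0.2161
−0.05·log₂(0.05) = 0.2161
Sum ≈ 2.3443 → 2.344 bits.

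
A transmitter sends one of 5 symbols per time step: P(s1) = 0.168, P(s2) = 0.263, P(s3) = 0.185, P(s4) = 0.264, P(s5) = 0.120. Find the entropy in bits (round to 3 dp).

2.264 bits

H = −Σ pᵢ log₂ pᵢ.
−0.168·log₂(0.168) = 0.4323
−0.263·log₂(0.263) = 0.5068
−0.185·log₂(0.185) = 0.4504
−0.264·log₂(0.264) = 0.5072
−0.120·log₂(0.120) = 0.3671
Sum ≈ 2.2638 → 2.264 bits.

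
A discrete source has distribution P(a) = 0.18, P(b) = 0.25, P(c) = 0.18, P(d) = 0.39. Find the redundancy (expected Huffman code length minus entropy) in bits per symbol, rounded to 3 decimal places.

Entropy H = −Σ p log₂ p ≈ 1.9204 bits.
Huffman merges: 9/50+9/50→9/25; 1/4+9/25→61/100; 39/100+61/100→1. L = 197/100 ≈ 1.9700.
L − H = 1.9700 − 1.9204 = 0.050 bits.

0.050 bits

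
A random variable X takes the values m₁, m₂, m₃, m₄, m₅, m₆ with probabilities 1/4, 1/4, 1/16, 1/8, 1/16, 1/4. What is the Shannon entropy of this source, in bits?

Each probability is a power of 1/2, so log₂(1/p) is an integer.
H = Σ p·log₂(1/p) = 1/4·2 + 1/4·2 + 1/16·4 + 1/8·3 + 1/16·4 + 1/4·2 = 2.375 bits.

2.375 bits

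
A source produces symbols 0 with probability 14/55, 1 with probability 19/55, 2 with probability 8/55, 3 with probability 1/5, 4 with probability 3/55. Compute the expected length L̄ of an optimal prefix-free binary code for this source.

2.2 bits/symbol

Repeatedly combine the two least-probable nodes; the expected code length is the sum of the merged weights.
merge 3/55 + 8/55 → 1/5
merge 1/5 + 1/5 → 2/5
merge 14/55 + 19/55 → 3/5
merge 2/5 + 3/5 → 1
L = 1/5 + 2/5 + 3/5 + 1 = 11/5 = 2.2 bits/symbol.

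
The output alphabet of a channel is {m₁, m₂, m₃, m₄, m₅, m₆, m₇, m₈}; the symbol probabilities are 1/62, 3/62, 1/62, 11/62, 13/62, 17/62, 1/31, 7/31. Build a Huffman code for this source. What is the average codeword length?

2.5 bits/symbol

Repeatedly combine the two least-probable nodes; the expected code length is the sum of the merged weights.
merge 1/62 + 1/62 → 1/31
merge 1/31 + 1/31 → 2/31
merge 3/62 + 2/31 → 7/62
merge 7/62 + 11/62 → 9/31
merge 13/62 + 7/31 → 27/62
merge 17/62 + 9/31 → 35/62
merge 27/62 + 35/62 → 1
L = 1/31 + 2/31 + 7/62 + 9/31 + 27/62 + 35/62 + 1 = 5/2 = 2.5 bits/symbol.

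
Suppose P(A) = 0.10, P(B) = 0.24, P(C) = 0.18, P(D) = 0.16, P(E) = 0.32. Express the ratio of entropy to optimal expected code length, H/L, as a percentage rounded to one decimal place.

Entropy H = −Σ p log₂ p ≈ 2.2207 bits.
Huffman merges: 1/10+4/25→13/50; 9/50+6/25→21/50; 13/50+8/25→29/50; 21/50+29/50→1. L = 113/50 ≈ 2.2600.
Efficiency = H/L = 2.2207/2.2600 = 98.3%.

98.3%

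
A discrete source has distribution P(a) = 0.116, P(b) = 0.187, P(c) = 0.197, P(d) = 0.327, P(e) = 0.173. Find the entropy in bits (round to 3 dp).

H = −Σ pᵢ log₂ pᵢ.
−0.116·log₂(0.116) = 0.3605
−0.187·log₂(0.187) = 0.4523
−0.197·log₂(0.197) = 0.4617
−0.327·log₂(0.327) = 0.5273
−0.173·log₂(0.173) = 0.4379
Sum ≈ 2.2398 → 2.240 bits.

2.240 bits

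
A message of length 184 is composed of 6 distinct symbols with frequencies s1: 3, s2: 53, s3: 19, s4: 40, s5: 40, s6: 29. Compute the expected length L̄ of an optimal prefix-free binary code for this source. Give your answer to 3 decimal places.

Probabilities are the counts divided by 184.
Repeatedly combine the two least-probable nodes; the expected code length is the sum of the merged weights.
merge 3/184 + 19/184 → 11/92
merge 11/92 + 29/184 → 51/184
merge 5/23 + 5/23 → 10/23
merge 51/184 + 53/184 → 13/23
merge 10/23 + 13/23 → 1
L = 11/92 + 51/184 + 10/23 + 13/23 + 1 = 441/184 ≈ 2.397 bits/symbol.

2.397 bits/symbol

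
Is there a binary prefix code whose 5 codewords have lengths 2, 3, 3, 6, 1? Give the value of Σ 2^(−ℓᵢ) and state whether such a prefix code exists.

With common denominator 2^6 = 64: Σ 2^(−ℓᵢ) = 16/64 + 8/64 + 8/64 + 1/64 + 32/64 = 65/64 = 1.015625.
Kraft's inequality requires Σ ≤ 1; here Σ = 1.015625 > 1, so no such prefix code exists.

1.015625; no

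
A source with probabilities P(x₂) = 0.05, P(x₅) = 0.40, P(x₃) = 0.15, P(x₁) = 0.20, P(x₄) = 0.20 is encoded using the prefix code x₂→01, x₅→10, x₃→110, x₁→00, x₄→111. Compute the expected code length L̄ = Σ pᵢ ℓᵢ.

2.35 bits/symbol

L̄ = Σ pᵢ·ℓᵢ = 0.05·2 + 0.40·2 + 0.15·3 + 0.20·2 + 0.20·3 = 2.35 bits/symbol.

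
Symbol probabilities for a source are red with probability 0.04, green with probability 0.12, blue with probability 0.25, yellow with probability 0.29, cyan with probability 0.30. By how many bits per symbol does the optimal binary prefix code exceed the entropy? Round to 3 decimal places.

Entropy H = −Σ p log₂ p ≈ 2.0918 bits.
Huffman merges: 1/25+3/25→4/25; 4/25+1/4→41/100; 29/100+3/10→59/100; 41/100+59/100→1. L = 54/25 ≈ 2.1600.
L − H = 2.1600 − 2.0918 = 0.068 bits.

0.068 bits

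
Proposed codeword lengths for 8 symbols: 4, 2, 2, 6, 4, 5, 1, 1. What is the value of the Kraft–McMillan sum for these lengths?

With common denominator 2^6 = 64: Σ 2^(−ℓᵢ) = 4/64 + 16/64 + 16/64 + 1/64 + 4/64 + 2/64 + 32/64 + 32/64 = 107/64 = 1.671875.

1.671875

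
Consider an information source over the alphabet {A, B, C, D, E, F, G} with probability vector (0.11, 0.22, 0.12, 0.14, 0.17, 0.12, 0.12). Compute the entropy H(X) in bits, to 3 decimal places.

H = −Σ pᵢ log₂ pᵢ.
−0.11·log₂(0.11) = 0.3503
−0.22·log₂(0.22) = 0.4806
−0.12·log₂(0.12) = 0.3671
−0.14·log₂(0.14) = 0.3971
−0.17·log₂(0.17) = 0.4346
−0.12·log₂(0.12) = 0.3671
−0.12·log₂(0.12) = 0.3671
Sum ≈ 2.7638 → 2.764 bits.

2.764 bits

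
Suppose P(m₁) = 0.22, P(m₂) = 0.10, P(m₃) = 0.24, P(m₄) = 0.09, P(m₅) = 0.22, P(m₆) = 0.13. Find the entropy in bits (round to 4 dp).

2.4828 bits

H = −Σ pᵢ log₂ pᵢ.
−0.22·log₂(0.22) = 0.4806
−0.10·log₂(0.10) = 0.3322
−0.24·log₂(0.24) = 0.4941
−0.09·log₂(0.09) = 0.3127
−0.22·log₂(0.22) = 0.4806
−0.13·log₂(0.13) = 0.3826
Sum ≈ 2.4828 → 2.4828 bits.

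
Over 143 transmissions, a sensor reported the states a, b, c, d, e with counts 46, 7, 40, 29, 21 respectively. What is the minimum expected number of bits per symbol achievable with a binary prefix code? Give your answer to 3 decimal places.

2.196 bits/symbol

Probabilities are the counts divided by 143.
Repeatedly combine the two least-probable nodes; the expected code length is the sum of the merged weights.
merge 7/143 + 21/143 → 28/143
merge 28/143 + 29/143 → 57/143
merge 40/143 + 46/143 → 86/143
merge 57/143 + 86/143 → 1
L = 28/143 + 57/143 + 86/143 + 1 = 314/143 ≈ 2.196 bits/symbol.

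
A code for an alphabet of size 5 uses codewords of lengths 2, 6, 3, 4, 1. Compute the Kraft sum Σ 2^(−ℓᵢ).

With common denominator 2^6 = 64: Σ 2^(−ℓᵢ) = 16/64 + 1/64 + 8/64 + 4/64 + 32/64 = 61/64 = 0.953125.

0.953125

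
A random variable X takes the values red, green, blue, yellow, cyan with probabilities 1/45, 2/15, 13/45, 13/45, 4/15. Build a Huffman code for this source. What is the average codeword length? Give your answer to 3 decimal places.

2.156 bits/symbol

Repeatedly combine the two least-probable nodes; the expected code length is the sum of the merged weights.
merge 1/45 + 2/15 → 7/45
merge 7/45 + 4/15 → 19/45
merge 13/45 + 13/45 → 26/45
merge 19/45 + 26/45 → 1
L = 7/45 + 19/45 + 26/45 + 1 = 97/45 ≈ 2.156 bits/symbol.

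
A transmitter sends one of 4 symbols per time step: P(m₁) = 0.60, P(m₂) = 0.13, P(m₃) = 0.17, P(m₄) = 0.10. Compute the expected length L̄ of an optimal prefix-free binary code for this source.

Repeatedly combine the two least-probable nodes; the expected code length is the sum of the merged weights.
merge 1/10 + 13/100 → 23/100
merge 17/100 + 23/100 → 2/5
merge 2/5 + 3/5 → 1
L = 23/100 + 2/5 + 1 = 163/100 = 1.63 bits/symbol.

1.63 bits/symbol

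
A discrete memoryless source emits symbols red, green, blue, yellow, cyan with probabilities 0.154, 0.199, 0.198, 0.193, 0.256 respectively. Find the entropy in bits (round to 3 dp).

H = −Σ pᵢ log₂ pᵢ.
−0.154·log₂(0.154) = 0.4156
−0.199·log₂(0.199) = 0.4635
−0.198·log₂(0.198) = 0.4626
−0.193·log₂(0.193) = 0.4581
−0.256·log₂(0.256) = 0.5032
Sum ≈ 2.3031 → 2.303 bits.

2.303 bits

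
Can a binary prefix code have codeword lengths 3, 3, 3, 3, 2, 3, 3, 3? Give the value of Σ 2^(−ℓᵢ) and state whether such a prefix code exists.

With common denominator 2^3 = 8: Σ 2^(−ℓᵢ) = 1/8 + 1/8 + 1/8 + 1/8 + 2/8 + 1/8 + 1/8 + 1/8 = 9/8 = 1.125.
Kraft's inequality requires Σ ≤ 1; here Σ = 1.125 > 1, so no such prefix code exists.

1.125; no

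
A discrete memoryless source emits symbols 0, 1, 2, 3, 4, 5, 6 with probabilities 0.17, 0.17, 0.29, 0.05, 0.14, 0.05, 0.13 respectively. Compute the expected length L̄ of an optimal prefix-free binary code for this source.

2.64 bits/symbol

Repeatedly combine the two least-probable nodes; the expected code length is the sum of the merged weights.
merge 1/20 + 1/20 → 1/10
merge 1/10 + 13/100 → 23/100
merge 7/50 + 17/100 → 31/100
merge 17/100 + 23/100 → 2/5
merge 29/100 + 31/100 → 3/5
merge 2/5 + 3/5 → 1
L = 1/10 + 23/100 + 31/100 + 2/5 + 3/5 + 1 = 66/25 = 2.64 bits/symbol.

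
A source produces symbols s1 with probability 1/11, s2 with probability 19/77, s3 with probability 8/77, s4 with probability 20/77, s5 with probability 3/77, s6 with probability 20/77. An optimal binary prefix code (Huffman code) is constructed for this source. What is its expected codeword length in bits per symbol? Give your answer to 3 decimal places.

2.364 bits/symbol

Repeatedly combine the two least-probable nodes; the expected code length is the sum of the merged weights.
merge 3/77 + 1/11 → 10/77
merge 8/77 + 10/77 → 18/77
merge 18/77 + 19/77 → 37/77
merge 20/77 + 20/77 → 40/77
merge 37/77 + 40/77 → 1
L = 10/77 + 18/77 + 37/77 + 40/77 + 1 = 26/11 ≈ 2.364 bits/symbol.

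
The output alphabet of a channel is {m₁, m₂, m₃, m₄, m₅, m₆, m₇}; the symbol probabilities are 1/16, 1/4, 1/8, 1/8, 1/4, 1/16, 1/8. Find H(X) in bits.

Each probability is a power of 1/2, so log₂(1/p) is an integer.
H = Σ p·log₂(1/p) = 1/16·4 + 1/4·2 + 1/8·3 + 1/8·3 + 1/4·2 + 1/16·4 + 1/8·3 = 2.625 bits.

2.625 bits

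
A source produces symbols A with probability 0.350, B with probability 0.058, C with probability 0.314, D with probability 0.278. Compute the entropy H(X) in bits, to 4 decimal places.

1.8065 bits

H = −Σ pᵢ log₂ pᵢ.
−0.350·log₂(0.350) = 0.5301
−0.058·log₂(0.058) = 0.2383
−0.314·log₂(0.314) = 0.5247
−0.278·log₂(0.278) = 0.5134
Sum ≈ 1.8065 → 1.8065 bits.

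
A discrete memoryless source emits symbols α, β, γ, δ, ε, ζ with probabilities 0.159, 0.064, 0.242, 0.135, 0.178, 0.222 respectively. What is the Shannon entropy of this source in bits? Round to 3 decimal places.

2.486 bits

H = −Σ pᵢ log₂ pᵢ.
−0.159·log₂(0.159) = 0.4218
−0.064·log₂(0.064) = 0.2538
−0.242·log₂(0.242) = 0.4954
−0.135·log₂(0.135) = 0.3900
−0.178·log₂(0.178) = 0.4432
−0.222·log₂(0.222) = 0.4820
Sum ≈ 2.4863 → 2.486 bits.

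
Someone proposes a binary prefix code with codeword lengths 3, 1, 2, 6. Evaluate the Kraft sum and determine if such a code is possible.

With common denominator 2^6 = 64: Σ 2^(−ℓᵢ) = 8/64 + 32/64 + 16/64 + 1/64 = 57/64 = 0.890625.
Kraft's inequality requires Σ ≤ 1; here Σ = 0.890625 ≤ 1, so such a prefix code exists.

0.890625; yes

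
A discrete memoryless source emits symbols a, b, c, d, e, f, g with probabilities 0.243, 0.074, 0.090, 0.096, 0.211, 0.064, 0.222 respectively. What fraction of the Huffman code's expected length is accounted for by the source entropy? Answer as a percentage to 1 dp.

99.0%

Entropy H = −Σ p log₂ p ≈ 2.6206 bits.
Huffman merges: 8/125+37/500→69/500; 9/100+12/125→93/500; 69/500+93/500→81/250; 211/1000+111/500→433/1000; 243/1000+81/250→567/1000; 433/1000+567/1000→1. L = 331/125 ≈ 2.6480.
Efficiency = H/L = 2.6206/2.6480 = 99.0%.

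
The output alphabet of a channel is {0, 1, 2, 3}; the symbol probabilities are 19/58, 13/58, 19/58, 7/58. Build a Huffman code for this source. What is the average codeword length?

Repeatedly combine the two least-probable nodes; the expected code length is the sum of the merged weights.
merge 7/58 + 13/58 → 10/29
merge 19/58 + 19/58 → 19/29
merge 10/29 + 19/29 → 1
L = 10/29 + 19/29 + 1 = 2 bits/symbol.

2 bits/symbol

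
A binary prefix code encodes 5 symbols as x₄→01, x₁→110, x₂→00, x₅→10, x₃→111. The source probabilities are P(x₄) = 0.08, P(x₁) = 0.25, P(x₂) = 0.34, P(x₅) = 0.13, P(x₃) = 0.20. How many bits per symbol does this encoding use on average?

2.45 bits/symbol

L̄ = Σ pᵢ·ℓᵢ = 0.08·2 + 0.25·3 + 0.34·2 + 0.13·2 + 0.20·3 = 2.45 bits/symbol.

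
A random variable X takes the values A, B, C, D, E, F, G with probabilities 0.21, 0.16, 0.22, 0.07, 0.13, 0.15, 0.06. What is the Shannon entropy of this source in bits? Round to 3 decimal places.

2.682 bits

H = −Σ pᵢ log₂ pᵢ.
−0.21·log₂(0.21) = 0.4728
−0.16·log₂(0.16) = 0.4230
−0.22·log₂(0.22) = 0.4806
−0.07·log₂(0.07) = 0.2686
−0.13·log₂(0.13) = 0.3826
−0.15·log₂(0.15) = 0.4105
−0.06·log₂(0.06) = 0.2435
Sum ≈ 2.6817 → 2.682 bits.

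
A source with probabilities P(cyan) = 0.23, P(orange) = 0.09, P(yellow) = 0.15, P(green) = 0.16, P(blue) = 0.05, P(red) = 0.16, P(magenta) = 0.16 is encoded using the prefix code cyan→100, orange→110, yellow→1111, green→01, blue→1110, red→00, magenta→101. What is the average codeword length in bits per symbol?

L̄ = Σ pᵢ·ℓᵢ = 0.23·3 + 0.09·3 + 0.15·4 + 0.16·2 + 0.05·4 + 0.16·2 + 0.16·3 = 2.88 bits/symbol.

2.88 bits/symbol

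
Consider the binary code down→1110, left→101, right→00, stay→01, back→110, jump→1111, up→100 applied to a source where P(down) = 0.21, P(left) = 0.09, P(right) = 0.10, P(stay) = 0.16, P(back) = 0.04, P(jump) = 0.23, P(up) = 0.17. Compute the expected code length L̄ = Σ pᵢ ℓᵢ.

L̄ = Σ pᵢ·ℓᵢ = 0.21·4 + 0.09·3 + 0.10·2 + 0.16·2 + 0.04·3 + 0.23·4 + 0.17·3 = 3.18 bits/symbol.

3.18 bits/symbol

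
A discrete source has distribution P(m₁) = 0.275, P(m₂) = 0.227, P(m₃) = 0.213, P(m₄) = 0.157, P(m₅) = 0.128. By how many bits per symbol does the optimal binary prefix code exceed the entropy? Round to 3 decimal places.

0.013 bits

Entropy H = −Σ p log₂ p ≈ 2.2720 bits.
Huffman merges: 16/125+157/1000→57/200; 213/1000+227/1000→11/25; 11/40+57/200→14/25; 11/25+14/25→1. L = 457/200 ≈ 2.2850.
L − H = 2.2850 − 2.2720 = 0.013 bits.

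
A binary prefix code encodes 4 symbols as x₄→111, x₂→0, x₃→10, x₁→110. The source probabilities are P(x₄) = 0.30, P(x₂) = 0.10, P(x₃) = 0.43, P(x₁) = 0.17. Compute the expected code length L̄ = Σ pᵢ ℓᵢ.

2.37 bits/symbol

L̄ = Σ pᵢ·ℓᵢ = 0.30·3 + 0.10·1 + 0.43·2 + 0.17·3 = 2.37 bits/symbol.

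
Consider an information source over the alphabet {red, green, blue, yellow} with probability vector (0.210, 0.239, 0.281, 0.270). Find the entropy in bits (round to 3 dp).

H = −Σ pᵢ log₂ pᵢ.
−0.210·log₂(0.210) = 0.4728
−0.239·log₂(0.239) = 0.4935
−0.281·log₂(0.281) = 0.5146
−0.270·log₂(0.270) = 0.5100
Sum ≈ 1.9910 → 1.991 bits.

1.991 bits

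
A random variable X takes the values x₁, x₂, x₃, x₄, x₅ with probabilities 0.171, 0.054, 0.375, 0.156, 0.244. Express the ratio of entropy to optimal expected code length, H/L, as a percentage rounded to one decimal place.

Entropy H = −Σ p log₂ p ≈ 2.1084 bits.
Huffman merges: 27/500+39/250→21/100; 171/1000+21/100→381/1000; 61/250+3/8→619/1000; 381/1000+619/1000→1. L = 221/100 ≈ 2.2100.
Efficiency = H/L = 2.1084/2.2100 = 95.4%.

95.4%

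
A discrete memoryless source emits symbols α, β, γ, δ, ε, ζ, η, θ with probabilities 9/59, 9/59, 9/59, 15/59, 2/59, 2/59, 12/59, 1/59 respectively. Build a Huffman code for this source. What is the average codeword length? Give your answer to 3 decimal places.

2.678 bits/symbol

Repeatedly combine the two least-probable nodes; the expected code length is the sum of the merged weights.
merge 1/59 + 2/59 → 3/59
merge 2/59 + 3/59 → 5/59
merge 5/59 + 9/59 → 14/59
merge 9/59 + 9/59 → 18/59
merge 12/59 + 14/59 → 26/59
merge 15/59 + 18/59 → 33/59
merge 26/59 + 33/59 → 1
L = 3/59 + 5/59 + 14/59 + 18/59 + 26/59 + 33/59 + 1 = 158/59 ≈ 2.678 bits/symbol.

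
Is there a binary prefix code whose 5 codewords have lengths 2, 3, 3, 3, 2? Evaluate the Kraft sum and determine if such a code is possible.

With common denominator 2^3 = 8: Σ 2^(−ℓᵢ) = 2/8 + 1/8 + 1/8 + 1/8 + 2/8 = 7/8 = 0.875.
Kraft's inequality requires Σ ≤ 1; here Σ = 0.875 ≤ 1, so such a prefix code exists.

0.875; yes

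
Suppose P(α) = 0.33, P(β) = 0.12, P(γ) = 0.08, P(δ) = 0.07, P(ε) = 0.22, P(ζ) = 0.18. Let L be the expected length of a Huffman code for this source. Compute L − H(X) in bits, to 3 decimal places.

Entropy H = −Σ p log₂ p ≈ 2.3808 bits.
Huffman merges: 7/100+2/25→3/20; 3/25+3/20→27/100; 9/50+11/50→2/5; 27/100+33/100→3/5; 2/5+3/5→1. L = 121/50 ≈ 2.4200.
L − H = 2.4200 − 2.3808 = 0.039 bits.

0.039 bits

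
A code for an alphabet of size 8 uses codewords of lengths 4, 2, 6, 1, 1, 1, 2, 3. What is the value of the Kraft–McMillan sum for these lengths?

2.203125

With common denominator 2^6 = 64: Σ 2^(−ℓᵢ) = 4/64 + 16/64 + 1/64 + 32/64 + 32/64 + 32/64 + 16/64 + 8/64 = 141/64 = 2.203125.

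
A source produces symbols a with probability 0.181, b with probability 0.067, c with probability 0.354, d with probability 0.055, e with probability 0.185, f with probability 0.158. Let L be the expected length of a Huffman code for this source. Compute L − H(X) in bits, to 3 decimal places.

0.063 bits

Entropy H = −Σ p log₂ p ≈ 2.3391 bits.
Huffman merges: 11/200+67/1000→61/500; 61/500+79/500→7/25; 181/1000+37/200→183/500; 7/25+177/500→317/500; 183/500+317/500→1. L = 1201/500 ≈ 2.4020.
L − H = 2.4020 − 2.3391 = 0.063 bits.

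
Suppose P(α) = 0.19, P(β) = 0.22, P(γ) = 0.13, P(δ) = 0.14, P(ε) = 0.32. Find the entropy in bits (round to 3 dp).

H = −Σ pᵢ log₂ pᵢ.
−0.19·log₂(0.19) = 0.4552
−0.22·log₂(0.22) = 0.4806
−0.13·log₂(0.13) = 0.3826
−0.14·log₂(0.14) = 0.3971
−0.32·log₂(0.32) = 0.5260
Sum ≈ 2.2416 → 2.242 bits.

2.242 bits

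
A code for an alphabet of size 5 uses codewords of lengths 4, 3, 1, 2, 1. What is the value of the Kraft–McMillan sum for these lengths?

1.4375

With common denominator 2^4 = 16: Σ 2^(−ℓᵢ) = 1/16 + 2/16 + 8/16 + 4/16 + 8/16 = 23/16 = 1.4375.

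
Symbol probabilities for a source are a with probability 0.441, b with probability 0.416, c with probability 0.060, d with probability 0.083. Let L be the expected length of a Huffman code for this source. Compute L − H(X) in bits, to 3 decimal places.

0.113 bits

Entropy H = −Σ p log₂ p ≈ 1.5888 bits.
Huffman merges: 3/50+83/1000→143/1000; 143/1000+52/125→559/1000; 441/1000+559/1000→1. L = 851/500 ≈ 1.7020.
L − H = 1.7020 − 1.5888 = 0.113 bits.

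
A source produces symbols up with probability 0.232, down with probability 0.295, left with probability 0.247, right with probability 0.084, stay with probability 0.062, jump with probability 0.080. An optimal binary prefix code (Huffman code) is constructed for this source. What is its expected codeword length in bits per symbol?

Repeatedly combine the two least-probable nodes; the expected code length is the sum of the merged weights.
merge 31/500 + 2/25 → 71/500
merge 21/250 + 71/500 → 113/500
merge 113/500 + 29/125 → 229/500
merge 247/1000 + 59/200 → 271/500
merge 229/500 + 271/500 → 1
L = 71/500 + 113/500 + 229/500 + 271/500 + 1 = 296/125 = 2.368 bits/symbol.

2.368 bits/symbol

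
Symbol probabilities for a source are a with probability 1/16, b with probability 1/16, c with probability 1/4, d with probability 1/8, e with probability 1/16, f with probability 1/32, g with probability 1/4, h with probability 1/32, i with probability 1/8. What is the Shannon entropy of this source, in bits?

Each probability is a power of 1/2, so log₂(1/p) is an integer.
H = Σ p·log₂(1/p) = 1/16·4 + 1/16·4 + 1/4·2 + 1/8·3 + 1/16·4 + 1/32·5 + 1/4·2 + 1/32·5 + 1/8·3 = 2.8125 bits.

2.8125 bits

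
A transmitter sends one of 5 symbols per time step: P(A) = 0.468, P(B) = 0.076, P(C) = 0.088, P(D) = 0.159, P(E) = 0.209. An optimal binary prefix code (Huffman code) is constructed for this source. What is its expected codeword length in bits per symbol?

2.019 bits/symbol

Repeatedly combine the two least-probable nodes; the expected code length is the sum of the merged weights.
merge 19/250 + 11/125 → 41/250
merge 159/1000 + 41/250 → 323/1000
merge 209/1000 + 323/1000 → 133/250
merge 117/250 + 133/250 → 1
L = 41/250 + 323/1000 + 133/250 + 1 = 2019/1000 = 2.019 bits/symbol.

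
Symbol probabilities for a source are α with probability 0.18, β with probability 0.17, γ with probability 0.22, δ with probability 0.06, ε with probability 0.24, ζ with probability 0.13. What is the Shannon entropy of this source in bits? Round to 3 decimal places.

2.481 bits

H = −Σ pᵢ log₂ pᵢ.
−0.18·log₂(0.18) = 0.4453
−0.17·log₂(0.17) = 0.4346
−0.22·log₂(0.22) = 0.4806
−0.06·log₂(0.06) = 0.2435
−0.24·log₂(0.24) = 0.4941
−0.13·log₂(0.13) = 0.3826
Sum ≈ 2.4808 → 2.481 bits.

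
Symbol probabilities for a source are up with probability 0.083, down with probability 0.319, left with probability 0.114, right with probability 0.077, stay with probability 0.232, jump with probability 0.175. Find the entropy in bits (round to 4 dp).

H = −Σ pᵢ log₂ pᵢ.
−0.083·log₂(0.083) = 0.2980
−0.319·log₂(0.319) = 0.5258
−0.114·log₂(0.114) = 0.3571
−0.077·log₂(0.077) = 0.2848
−0.232·log₂(0.232) = 0.4890
−0.175·log₂(0.175) = 0.4401
Sum ≈ 2.3949 → 2.3949 bits.

2.3949 bits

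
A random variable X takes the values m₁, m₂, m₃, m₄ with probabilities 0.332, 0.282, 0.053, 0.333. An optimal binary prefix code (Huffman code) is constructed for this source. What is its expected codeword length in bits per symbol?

2 bits/symbol

Repeatedly combine the two least-probable nodes; the expected code length is the sum of the merged weights.
merge 53/1000 + 141/500 → 67/200
merge 83/250 + 333/1000 → 133/200
merge 67/200 + 133/200 → 1
L = 67/200 + 133/200 + 1 = 2 bits/symbol.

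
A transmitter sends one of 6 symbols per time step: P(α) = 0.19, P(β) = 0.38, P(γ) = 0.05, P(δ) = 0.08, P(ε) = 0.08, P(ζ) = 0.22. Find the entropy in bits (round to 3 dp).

H = −Σ pᵢ log₂ pᵢ.
−0.19·log₂(0.19) = 0.4552
−0.38·log₂(0.38) = 0.5305
−0.05·log₂(0.05) = 0.2161
−0.08·log₂(0.08) = 0.2915
−0.08·log₂(0.08) = 0.2915
−0.22·log₂(0.22) = 0.4806
Sum ≈ 2.2654 → 2.265 bits.

2.265 bits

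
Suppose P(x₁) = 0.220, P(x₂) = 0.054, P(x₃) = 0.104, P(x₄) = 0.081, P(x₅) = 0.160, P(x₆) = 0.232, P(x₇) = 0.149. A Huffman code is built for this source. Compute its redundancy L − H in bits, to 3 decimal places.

Entropy H = −Σ p log₂ p ≈ 2.6625 bits.
Huffman merges: 27/500+81/1000→27/200; 13/125+27/200→239/1000; 149/1000+4/25→309/1000; 11/50+29/125→113/250; 239/1000+309/1000→137/250; 113/250+137/250→1. L = 2683/1000 ≈ 2.6830.
L − H = 2.6830 − 2.6625 = 0.020 bits.

0.020 bits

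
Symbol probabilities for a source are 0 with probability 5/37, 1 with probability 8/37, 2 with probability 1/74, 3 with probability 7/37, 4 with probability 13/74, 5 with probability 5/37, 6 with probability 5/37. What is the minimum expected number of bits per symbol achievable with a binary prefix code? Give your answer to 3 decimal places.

Repeatedly combine the two least-probable nodes; the expected code length is the sum of the merged weights.
merge 1/74 + 5/37 → 11/74
merge 5/37 + 5/37 → 10/37
merge 11/74 + 13/74 → 12/37
merge 7/37 + 8/37 → 15/37
merge 10/37 + 12/37 → 22/37
merge 15/37 + 22/37 → 1
L = 11/74 + 10/37 + 12/37 + 15/37 + 22/37 + 1 = 203/74 ≈ 2.743 bits/symbol.

2.743 bits/symbol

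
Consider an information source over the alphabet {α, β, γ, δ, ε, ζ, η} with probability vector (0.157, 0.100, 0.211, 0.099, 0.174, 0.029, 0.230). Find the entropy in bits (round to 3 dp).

2.630 bits

H = −Σ pᵢ log₂ pᵢ.
−0.157·log₂(0.157) = 0.4194
−0.100·log₂(0.100) = 0.3322
−0.211·log₂(0.211) = 0.4736
−0.099·log₂(0.099) = 0.3303
−0.174·log₂(0.174) = 0.4390
−0.029·log₂(0.029) = 0.1481
−0.230·log₂(0.230) = 0.4877
Sum ≈ 2.6303 → 2.630 bits.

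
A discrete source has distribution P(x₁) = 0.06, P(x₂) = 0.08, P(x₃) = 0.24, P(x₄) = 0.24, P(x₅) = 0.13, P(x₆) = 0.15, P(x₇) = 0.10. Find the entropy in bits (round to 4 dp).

H = −Σ pᵢ log₂ pᵢ.
−0.06·log₂(0.06) = 0.2435
−0.08·log₂(0.08) = 0.2915
−0.24·log₂(0.24) = 0.4941
−0.24·log₂(0.24) = 0.4941
−0.13·log₂(0.13) = 0.3826
−0.15·log₂(0.15) = 0.4105
−0.10·log₂(0.10) = 0.3322
Sum ≈ 2.6487 → 2.6487 bits.

2.6487 bits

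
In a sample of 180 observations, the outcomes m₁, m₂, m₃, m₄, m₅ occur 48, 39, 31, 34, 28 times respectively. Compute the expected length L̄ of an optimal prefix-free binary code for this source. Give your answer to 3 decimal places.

2.328 bits/symbol

Probabilities are the counts divided by 180.
Repeatedly combine the two least-probable nodes; the expected code length is the sum of the merged weights.
merge 7/45 + 31/180 → 59/180
merge 17/90 + 13/60 → 73/180
merge 4/15 + 59/180 → 107/180
merge 73/180 + 107/180 → 1
L = 59/180 + 73/180 + 107/180 + 1 = 419/180 ≈ 2.328 bits/symbol.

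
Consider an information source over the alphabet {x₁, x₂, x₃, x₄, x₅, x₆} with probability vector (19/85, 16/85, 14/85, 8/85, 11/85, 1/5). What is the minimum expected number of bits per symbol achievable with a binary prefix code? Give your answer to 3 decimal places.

Repeatedly combine the two least-probable nodes; the expected code length is the sum of the merged weights.
merge 8/85 + 11/85 → 19/85
merge 14/85 + 16/85 → 6/17
merge 1/5 + 19/85 → 36/85
merge 19/85 + 6/17 → 49/85
merge 36/85 + 49/85 → 1
L = 19/85 + 6/17 + 36/85 + 49/85 + 1 = 219/85 ≈ 2.576 bits/symbol.

2.576 bits/symbol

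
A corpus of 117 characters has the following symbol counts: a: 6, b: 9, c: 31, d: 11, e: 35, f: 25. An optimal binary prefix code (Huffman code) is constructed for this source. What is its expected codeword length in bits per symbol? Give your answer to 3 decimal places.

2.350 bits/symbol

Probabilities are the counts divided by 117.
Repeatedly combine the two least-probable nodes; the expected code length is the sum of the merged weights.
merge 2/39 + 1/13 → 5/39
merge 11/117 + 5/39 → 2/9
merge 25/117 + 2/9 → 17/39
merge 31/117 + 35/117 → 22/39
merge 17/39 + 22/39 → 1
L = 5/39 + 2/9 + 17/39 + 22/39 + 1 = 275/117 ≈ 2.350 bits/symbol.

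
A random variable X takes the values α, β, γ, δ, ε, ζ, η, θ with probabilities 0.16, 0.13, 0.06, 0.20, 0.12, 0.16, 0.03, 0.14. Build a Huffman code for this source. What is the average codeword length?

Repeatedly combine the two least-probable nodes; the expected code length is the sum of the merged weights.
merge 3/100 + 3/50 → 9/100
merge 9/100 + 3/25 → 21/100
merge 13/100 + 7/50 → 27/100
merge 4/25 + 4/25 → 8/25
merge 1/5 + 21/100 → 41/100
merge 27/100 + 8/25 → 59/100
merge 41/100 + 59/100 → 1
L = 9/100 + 21/100 + 27/100 + 8/25 + 41/100 + 59/100 + 1 = 289/100 = 2.89 bits/symbol.

2.89 bits/symbol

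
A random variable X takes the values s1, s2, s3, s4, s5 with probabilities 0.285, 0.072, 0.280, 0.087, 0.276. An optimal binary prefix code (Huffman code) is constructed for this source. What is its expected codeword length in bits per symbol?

2.159 bits/symbol

Repeatedly combine the two least-probable nodes; the expected code length is the sum of the merged weights.
merge 9/125 + 87/1000 → 159/1000
merge 159/1000 + 69/250 → 87/200
merge 7/25 + 57/200 → 113/200
merge 87/200 + 113/200 → 1
L = 159/1000 + 87/200 + 113/200 + 1 = 2159/1000 = 2.159 bits/symbol.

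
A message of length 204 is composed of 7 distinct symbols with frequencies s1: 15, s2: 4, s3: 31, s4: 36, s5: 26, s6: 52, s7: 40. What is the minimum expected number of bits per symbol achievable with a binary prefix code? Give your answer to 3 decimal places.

Probabilities are the counts divided by 204.
Repeatedly combine the two least-probable nodes; the expected code length is the sum of the merged weights.
merge 1/51 + 5/68 → 19/204
merge 19/204 + 13/102 → 15/68
merge 31/204 + 3/17 → 67/204
merge 10/51 + 15/68 → 5/12
merge 13/51 + 67/204 → 7/12
merge 5/12 + 7/12 → 1
L = 19/204 + 15/68 + 67/204 + 5/12 + 7/12 + 1 = 539/204 ≈ 2.642 bits/symbol.

2.642 bits/symbol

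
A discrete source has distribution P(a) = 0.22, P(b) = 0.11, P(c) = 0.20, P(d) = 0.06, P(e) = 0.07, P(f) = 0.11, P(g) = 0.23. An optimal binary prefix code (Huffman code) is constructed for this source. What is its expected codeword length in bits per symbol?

Repeatedly combine the two least-probable nodes; the expected code length is the sum of the merged weights.
merge 3/50 + 7/100 → 13/100
merge 11/100 + 11/100 → 11/50
merge 13/100 + 1/5 → 33/100
merge 11/50 + 11/50 → 11/25
merge 23/100 + 33/100 → 14/25
merge 11/25 + 14/25 → 1
L = 13/100 + 11/50 + 33/100 + 11/25 + 14/25 + 1 = 67/25 = 2.68 bits/symbol.

2.68 bits/symbol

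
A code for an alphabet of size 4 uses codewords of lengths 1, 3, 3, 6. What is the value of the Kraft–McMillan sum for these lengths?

With common denominator 2^6 = 64: Σ 2^(−ℓᵢ) = 32/64 + 8/64 + 8/64 + 1/64 = 49/64 = 0.765625.

0.765625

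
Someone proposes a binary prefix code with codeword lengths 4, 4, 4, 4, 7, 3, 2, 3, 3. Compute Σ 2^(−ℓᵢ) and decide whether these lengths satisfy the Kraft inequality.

0.8828125; yes

With common denominator 2^7 = 128: Σ 2^(−ℓᵢ) = 8/128 + 8/128 + 8/128 + 8/128 + 1/128 + 16/128 + 32/128 + 16/128 + 16/128 = 113/128 = 0.8828125.
Kraft's inequality requires Σ ≤ 1; here Σ = 0.8828125 ≤ 1, so such a prefix code exists.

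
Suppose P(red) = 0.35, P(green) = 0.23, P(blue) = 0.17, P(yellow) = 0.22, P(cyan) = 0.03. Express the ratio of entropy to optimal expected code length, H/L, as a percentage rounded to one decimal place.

Entropy H = −Σ p log₂ p ≈ 2.0847 bits.
Huffman merges: 3/100+17/100→1/5; 1/5+11/50→21/50; 23/100+7/20→29/50; 21/50+29/50→1. L = 11/5 ≈ 2.2000.
Efficiency = H/L = 2.0847/2.2000 = 94.8%.

94.8%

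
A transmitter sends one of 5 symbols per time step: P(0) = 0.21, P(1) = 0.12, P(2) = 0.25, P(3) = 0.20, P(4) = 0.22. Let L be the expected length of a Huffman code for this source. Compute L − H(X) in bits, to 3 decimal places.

Entropy H = −Σ p log₂ p ≈ 2.2848 bits.
Huffman merges: 3/25+1/5→8/25; 21/100+11/50→43/100; 1/4+8/25→57/100; 43/100+57/100→1. L = 58/25 ≈ 2.3200.
L − H = 2.3200 − 2.2848 = 0.035 bits.

0.035 bits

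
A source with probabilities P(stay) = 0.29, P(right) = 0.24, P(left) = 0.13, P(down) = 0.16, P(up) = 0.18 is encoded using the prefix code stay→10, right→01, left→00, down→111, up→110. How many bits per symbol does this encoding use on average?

L̄ = Σ pᵢ·ℓᵢ = 0.29·2 + 0.24·2 + 0.13·2 + 0.16·3 + 0.18·3 = 2.34 bits/symbol.

2.34 bits/symbol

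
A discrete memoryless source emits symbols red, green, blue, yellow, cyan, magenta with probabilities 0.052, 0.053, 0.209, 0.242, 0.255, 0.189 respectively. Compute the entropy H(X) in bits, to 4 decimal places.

H = −Σ pᵢ log₂ pᵢ.
−0.052·log₂(0.052) = 0.2218
−0.053·log₂(0.053) = 0.2246
−0.209·log₂(0.209) = 0.4720
−0.242·log₂(0.242) = 0.4954
−0.255·log₂(0.255) = 0.5027
−0.189·log₂(0.189) = 0.4543
Sum ≈ 2.3708 → 2.3708 bits.

2.3708 bits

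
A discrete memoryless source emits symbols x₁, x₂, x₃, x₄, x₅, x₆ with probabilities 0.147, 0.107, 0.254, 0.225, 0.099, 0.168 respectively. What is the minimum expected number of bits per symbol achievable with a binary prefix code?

2.521 bits/symbol

Repeatedly combine the two least-probable nodes; the expected code length is the sum of the merged weights.
merge 99/1000 + 107/1000 → 103/500
merge 147/1000 + 21/125 → 63/200
merge 103/500 + 9/40 → 431/1000
merge 127/500 + 63/200 → 569/1000
merge 431/1000 + 569/1000 → 1
L = 103/500 + 63/200 + 431/1000 + 569/1000 + 1 = 2521/1000 = 2.521 bits/symbol.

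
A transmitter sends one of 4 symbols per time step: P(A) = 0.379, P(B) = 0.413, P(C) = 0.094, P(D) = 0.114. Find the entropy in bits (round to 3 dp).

H = −Σ pᵢ log₂ pᵢ.
−0.379·log₂(0.379) = 0.5305
−0.413·log₂(0.413) = 0.5269
−0.094·log₂(0.094) = 0.3207
−0.114·log₂(0.114) = 0.3571
Sum ≈ 1.7352 → 1.735 bits.

1.735 bits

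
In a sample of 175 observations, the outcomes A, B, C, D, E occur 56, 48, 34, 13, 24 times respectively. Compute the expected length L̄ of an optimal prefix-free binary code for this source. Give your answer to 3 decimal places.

2.211 bits/symbol

Probabilities are the counts divided by 175.
Repeatedly combine the two least-probable nodes; the expected code length is the sum of the merged weights.
merge 13/175 + 24/175 → 37/175
merge 34/175 + 37/175 → 71/175
merge 48/175 + 8/25 → 104/175
merge 71/175 + 104/175 → 1
L = 37/175 + 71/175 + 104/175 + 1 = 387/175 ≈ 2.211 bits/symbol.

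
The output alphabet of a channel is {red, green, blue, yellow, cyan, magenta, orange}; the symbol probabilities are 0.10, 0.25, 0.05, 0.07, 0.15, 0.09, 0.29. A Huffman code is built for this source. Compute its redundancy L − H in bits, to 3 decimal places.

Entropy H = −Σ p log₂ p ≈ 2.5579 bits.
Huffman merges: 1/20+7/100→3/25; 9/100+1/10→19/100; 3/25+3/20→27/100; 19/100+1/4→11/25; 27/100+29/100→14/25; 11/25+14/25→1. L = 129/50 ≈ 2.5800.
L − H = 2.5800 − 2.5579 = 0.022 bits.

0.022 bits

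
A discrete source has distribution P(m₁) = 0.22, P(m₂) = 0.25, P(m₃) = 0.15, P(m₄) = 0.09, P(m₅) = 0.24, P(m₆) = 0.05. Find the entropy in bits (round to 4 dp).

H = −Σ pᵢ log₂ pᵢ.
−0.22·log₂(0.22) = 0.4806
−0.25·log₂(0.25) = 0.5000
−0.15·log₂(0.15) = 0.4105
−0.09·log₂(0.09) = 0.3127
−0.24·log₂(0.24) = 0.4941
−0.05·log₂(0.05) = 0.2161
Sum ≈ 2.4140 → 2.4140 bits.

2.4140 bits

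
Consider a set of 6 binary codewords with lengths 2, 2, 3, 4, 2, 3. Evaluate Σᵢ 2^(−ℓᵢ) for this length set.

With common denominator 2^4 = 16: Σ 2^(−ℓᵢ) = 4/16 + 4/16 + 2/16 + 1/16 + 4/16 + 2/16 = 17/16 = 1.0625.

1.0625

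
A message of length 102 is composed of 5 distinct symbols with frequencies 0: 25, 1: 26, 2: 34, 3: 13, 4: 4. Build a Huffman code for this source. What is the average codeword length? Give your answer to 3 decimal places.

Probabilities are the counts divided by 102.
Repeatedly combine the two least-probable nodes; the expected code length is the sum of the merged weights.
merge 2/51 + 13/102 → 1/6
merge 1/6 + 25/102 → 7/17
merge 13/51 + 1/3 → 10/17
merge 7/17 + 10/17 → 1
L = 1/6 + 7/17 + 10/17 + 1 = 13/6 ≈ 2.167 bits/symbol.

2.167 bits/symbol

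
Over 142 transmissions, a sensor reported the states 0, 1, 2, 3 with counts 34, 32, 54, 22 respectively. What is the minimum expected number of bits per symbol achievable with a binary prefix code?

2 bits/symbol

Probabilities are the counts divided by 142.
Repeatedly combine the two least-probable nodes; the expected code length is the sum of the merged weights.
merge 11/71 + 16/71 → 27/71
merge 17/71 + 27/71 → 44/71
merge 27/71 + 44/71 → 1
L = 27/71 + 44/71 + 1 = 2 bits/symbol.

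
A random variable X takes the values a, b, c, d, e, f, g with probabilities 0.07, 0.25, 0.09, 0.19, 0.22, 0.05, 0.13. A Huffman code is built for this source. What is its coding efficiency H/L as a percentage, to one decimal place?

98.7%

Entropy H = −Σ p log₂ p ≈ 2.6157 bits.
Huffman merges: 1/20+7/100→3/25; 9/100+3/25→21/100; 13/100+19/100→8/25; 21/100+11/50→43/100; 1/4+8/25→57/100; 43/100+57/100→1. L = 53/20 ≈ 2.6500.
Efficiency = H/L = 2.6157/2.6500 = 98.7%.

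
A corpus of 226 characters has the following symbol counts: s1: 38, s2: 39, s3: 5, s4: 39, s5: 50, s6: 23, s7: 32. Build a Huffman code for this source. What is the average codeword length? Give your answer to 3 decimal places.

Probabilities are the counts divided by 226.
Repeatedly combine the two least-probable nodes; the expected code length is the sum of the merged weights.
merge 5/226 + 23/226 → 14/113
merge 14/113 + 16/113 → 30/113
merge 19/113 + 39/226 → 77/226
merge 39/226 + 25/113 → 89/226
merge 30/113 + 77/226 → 137/226
merge 89/226 + 137/226 → 1
L = 14/113 + 30/113 + 77/226 + 89/226 + 137/226 + 1 = 617/226 ≈ 2.730 bits/symbol.

2.730 bits/symbol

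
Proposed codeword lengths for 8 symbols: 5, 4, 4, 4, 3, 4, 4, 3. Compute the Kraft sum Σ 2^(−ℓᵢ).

0.59375

With common denominator 2^5 = 32: Σ 2^(−ℓᵢ) = 1/32 + 2/32 + 2/32 + 2/32 + 4/32 + 2/32 + 2/32 + 4/32 = 19/32 = 0.59375.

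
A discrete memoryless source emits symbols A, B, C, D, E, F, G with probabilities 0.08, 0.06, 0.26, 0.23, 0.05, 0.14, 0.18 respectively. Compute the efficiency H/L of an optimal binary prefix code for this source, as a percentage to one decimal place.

98.7%

Entropy H = −Σ p log₂ p ≈ 2.5865 bits.
Huffman merges: 1/20+3/50→11/100; 2/25+11/100→19/100; 7/50+9/50→8/25; 19/100+23/100→21/50; 13/50+8/25→29/50; 21/50+29/50→1. L = 131/50 ≈ 2.6200.
Efficiency = H/L = 2.5865/2.6200 = 98.7%.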